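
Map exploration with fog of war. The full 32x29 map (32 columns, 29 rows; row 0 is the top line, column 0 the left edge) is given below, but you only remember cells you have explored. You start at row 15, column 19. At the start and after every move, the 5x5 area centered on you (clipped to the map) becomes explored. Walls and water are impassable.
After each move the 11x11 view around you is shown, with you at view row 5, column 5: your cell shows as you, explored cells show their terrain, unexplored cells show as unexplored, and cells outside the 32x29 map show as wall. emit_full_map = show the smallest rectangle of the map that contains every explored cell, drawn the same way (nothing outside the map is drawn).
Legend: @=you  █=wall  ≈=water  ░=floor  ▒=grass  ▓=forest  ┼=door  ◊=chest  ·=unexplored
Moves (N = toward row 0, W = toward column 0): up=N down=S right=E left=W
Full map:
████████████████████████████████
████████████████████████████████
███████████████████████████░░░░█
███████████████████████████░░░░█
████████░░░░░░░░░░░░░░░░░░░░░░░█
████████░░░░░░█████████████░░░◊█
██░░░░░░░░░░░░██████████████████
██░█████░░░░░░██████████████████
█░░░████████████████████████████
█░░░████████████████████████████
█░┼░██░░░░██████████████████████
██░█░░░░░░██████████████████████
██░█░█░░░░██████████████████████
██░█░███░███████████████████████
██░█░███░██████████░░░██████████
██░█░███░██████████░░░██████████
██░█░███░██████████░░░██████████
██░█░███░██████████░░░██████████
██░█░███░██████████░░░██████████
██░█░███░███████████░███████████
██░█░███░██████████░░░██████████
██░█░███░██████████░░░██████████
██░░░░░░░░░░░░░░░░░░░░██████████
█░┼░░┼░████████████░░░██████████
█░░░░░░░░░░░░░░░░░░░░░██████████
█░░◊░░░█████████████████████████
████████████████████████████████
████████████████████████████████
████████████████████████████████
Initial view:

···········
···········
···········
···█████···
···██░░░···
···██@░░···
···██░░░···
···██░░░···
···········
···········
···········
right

···········
···········
···········
··██████···
··██░░░█···
··██░@░█···
··██░░░█···
··██░░░█···
···········
···········
···········

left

···········
···········
···········
···██████··
···██░░░█··
···██@░░█··
···██░░░█··
···██░░░█··
···········
···········
···········

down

···········
···········
···██████··
···██░░░█··
···██░░░█··
···██@░░█··
···██░░░█··
···██░░░···
···········
···········
···········

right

···········
···········
··██████···
··██░░░█···
··██░░░█···
··██░@░█···
··██░░░█···
··██░░░█···
···········
···········
···········

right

···········
···········
·██████····
·██░░░██···
·██░░░██···
·██░░@██···
·██░░░██···
·██░░░██···
···········
···········
···········

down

···········
·██████····
·██░░░██···
·██░░░██···
·██░░░██···
·██░░@██···
·██░░░██···
···█░███···
···········
···········
···········

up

···········
···········
·██████····
·██░░░██···
·██░░░██···
·██░░@██···
·██░░░██···
·██░░░██···
···█░███···
···········
···········

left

···········
···········
··██████···
··██░░░██··
··██░░░██··
··██░@░██··
··██░░░██··
··██░░░██··
····█░███··
···········
···········

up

···········
···········
···········
··██████···
··██░░░██··
··██░@░██··
··██░░░██··
··██░░░██··
··██░░░██··
····█░███··
···········

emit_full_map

██████·
██░░░██
██░@░██
██░░░██
██░░░██
██░░░██
··█░███

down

···········
···········
··██████···
··██░░░██··
··██░░░██··
··██░@░██··
··██░░░██··
··██░░░██··
····█░███··
···········
···········

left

···········
···········
···██████··
···██░░░██·
···██░░░██·
···██@░░██·
···██░░░██·
···██░░░██·
·····█░███·
···········
···········

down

···········
···██████··
···██░░░██·
···██░░░██·
···██░░░██·
···██@░░██·
···██░░░██·
···███░███·
···········
···········
···········

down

···██████··
···██░░░██·
···██░░░██·
···██░░░██·
···██░░░██·
···██@░░██·
···███░███·
···██░░░···
···········
···········
···········

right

··██████···
··██░░░██··
··██░░░██··
··██░░░██··
··██░░░██··
··██░@░██··
··███░███··
··██░░░█···
···········
···········
···········

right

·██████····
·██░░░██···
·██░░░██···
·██░░░██···
·██░░░██···
·██░░@██···
·███░███···
·██░░░██···
···········
···········
···········

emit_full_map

██████·
██░░░██
██░░░██
██░░░██
██░░░██
██░░@██
███░███
██░░░██

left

··██████···
··██░░░██··
··██░░░██··
··██░░░██··
··██░░░██··
··██░@░██··
··███░███··
··██░░░██··
···········
···········
···········

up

···········
··██████···
··██░░░██··
··██░░░██··
··██░░░██··
··██░@░██··
··██░░░██··
··███░███··
··██░░░██··
···········
···········

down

··██████···
··██░░░██··
··██░░░██··
··██░░░██··
··██░░░██··
··██░@░██··
··███░███··
··██░░░██··
···········
···········
···········

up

···········
··██████···
··██░░░██··
··██░░░██··
··██░░░██··
··██░@░██··
··██░░░██··
··███░███··
··██░░░██··
···········
···········


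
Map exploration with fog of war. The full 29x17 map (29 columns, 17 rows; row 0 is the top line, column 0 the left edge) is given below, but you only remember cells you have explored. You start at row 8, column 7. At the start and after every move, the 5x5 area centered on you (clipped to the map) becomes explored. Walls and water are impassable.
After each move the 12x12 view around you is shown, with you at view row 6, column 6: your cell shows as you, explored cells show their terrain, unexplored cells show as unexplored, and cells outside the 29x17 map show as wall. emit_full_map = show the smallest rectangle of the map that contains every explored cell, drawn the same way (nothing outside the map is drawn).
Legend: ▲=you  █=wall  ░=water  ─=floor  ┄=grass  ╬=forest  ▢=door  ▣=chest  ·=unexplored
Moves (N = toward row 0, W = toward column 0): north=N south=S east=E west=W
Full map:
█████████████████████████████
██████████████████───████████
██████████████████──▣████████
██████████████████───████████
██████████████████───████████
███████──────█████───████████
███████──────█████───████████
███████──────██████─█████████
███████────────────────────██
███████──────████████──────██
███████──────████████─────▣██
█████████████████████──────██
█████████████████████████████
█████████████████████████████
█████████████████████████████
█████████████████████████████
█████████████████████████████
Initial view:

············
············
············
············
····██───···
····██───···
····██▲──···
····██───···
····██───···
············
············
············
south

············
············
············
····██───···
····██───···
····██───···
····██▲──···
····██───···
····█████···
············
············
············

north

············
············
············
············
····██───···
····██───···
····██▲──···
····██───···
····██───···
····█████···
············
············

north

············
············
············
············
····██───···
····██───···
····██▲──···
····██───···
····██───···
····██───···
····█████···
············

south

············
············
············
····██───···
····██───···
····██───···
····██▲──···
····██───···
····██───···
····█████···
············
············

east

············
············
············
···██───····
···██────···
···██────···
···██─▲──···
···██────···
···██────···
···█████····
············
············

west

············
············
············
····██───···
····██────··
····██────··
····██▲───··
····██────··
····██────··
····█████···
············
············

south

············
············
····██───···
····██────··
····██────··
····██────··
····██▲───··
····██────··
····█████···
············
············
············

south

············
····██───···
····██────··
····██────··
····██────··
····██────··
····██▲───··
····█████···
····█████···
············
············
············

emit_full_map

██───·
██────
██────
██────
██────
██▲───
█████·
█████·

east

············
···██───····
···██────···
···██────···
···██────···
···██────···
···██─▲──···
···██████···
···██████···
············
············
············

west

············
····██───···
····██────··
····██────··
····██────··
····██────··
····██▲───··
····██████··
····██████··
············
············
············

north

············
············
····██───···
····██────··
····██────··
····██────··
····██▲───··
····██────··
····██████··
····██████··
············
············

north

············
············
············
····██───···
····██────··
····██────··
····██▲───··
····██────··
····██────··
····██████··
····██████··
············

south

············
············
····██───···
····██────··
····██────··
····██────··
····██▲───··
····██────··
····██████··
····██████··
············
············

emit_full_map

██───·
██────
██────
██────
██▲───
██────
██████
██████

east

············
············
···██───····
···██────···
···██────···
···██────···
···██─▲──···
···██────···
···██████···
···██████···
············
············

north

············
············
············
···██───····
···██────···
···██────···
···██─▲──···
···██────···
···██────···
···██████···
···██████···
············

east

············
············
············
··██───·····
··██─────···
··██─────···
··██──▲──···
··██─────···
··██─────···
··██████····
··██████····
············

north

············
············
············
············
··██─────···
··██─────···
··██──▲──···
··██─────···
··██─────···
··██─────···
··██████····
··██████····

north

············
············
············
············
····█████···
··██─────···
··██──▲──···
··██─────···
··██─────···
··██─────···
··██─────···
··██████····

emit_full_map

··█████
██─────
██──▲──
██─────
██─────
██─────
██─────
██████·
██████·


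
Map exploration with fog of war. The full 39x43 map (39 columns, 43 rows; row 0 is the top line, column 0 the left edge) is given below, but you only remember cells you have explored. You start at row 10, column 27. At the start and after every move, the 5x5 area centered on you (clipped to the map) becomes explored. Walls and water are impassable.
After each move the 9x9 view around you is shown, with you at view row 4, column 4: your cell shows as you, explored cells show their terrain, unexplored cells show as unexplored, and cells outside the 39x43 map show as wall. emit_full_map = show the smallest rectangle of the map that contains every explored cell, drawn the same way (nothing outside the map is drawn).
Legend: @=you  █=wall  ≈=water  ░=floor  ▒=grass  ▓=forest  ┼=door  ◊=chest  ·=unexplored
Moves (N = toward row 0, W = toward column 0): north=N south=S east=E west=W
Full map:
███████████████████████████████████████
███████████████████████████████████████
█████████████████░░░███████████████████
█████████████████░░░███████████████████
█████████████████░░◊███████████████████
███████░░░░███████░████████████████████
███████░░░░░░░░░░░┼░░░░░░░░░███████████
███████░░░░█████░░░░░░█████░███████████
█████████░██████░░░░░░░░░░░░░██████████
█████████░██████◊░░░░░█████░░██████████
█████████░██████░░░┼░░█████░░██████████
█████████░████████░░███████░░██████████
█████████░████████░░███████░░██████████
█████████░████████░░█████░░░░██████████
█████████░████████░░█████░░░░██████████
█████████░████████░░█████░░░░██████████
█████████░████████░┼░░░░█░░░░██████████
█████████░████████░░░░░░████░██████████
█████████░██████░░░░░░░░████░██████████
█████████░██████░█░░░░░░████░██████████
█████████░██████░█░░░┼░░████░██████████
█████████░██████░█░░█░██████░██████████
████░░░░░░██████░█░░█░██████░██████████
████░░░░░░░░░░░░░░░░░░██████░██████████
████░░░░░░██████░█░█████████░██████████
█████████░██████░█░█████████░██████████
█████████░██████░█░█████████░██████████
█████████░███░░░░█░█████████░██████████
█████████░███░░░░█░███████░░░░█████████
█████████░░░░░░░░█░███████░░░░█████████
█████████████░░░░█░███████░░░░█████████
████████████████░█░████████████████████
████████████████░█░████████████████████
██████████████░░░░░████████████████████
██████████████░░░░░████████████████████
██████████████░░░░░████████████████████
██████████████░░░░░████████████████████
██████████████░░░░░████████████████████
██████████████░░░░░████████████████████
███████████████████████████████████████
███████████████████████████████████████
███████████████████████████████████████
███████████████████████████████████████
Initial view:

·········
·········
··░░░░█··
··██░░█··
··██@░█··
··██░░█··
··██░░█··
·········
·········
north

·········
·········
··██░██··
··░░░░█··
··██@░█··
··██░░█··
··██░░█··
··██░░█··
·········

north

·········
·········
··░░░██··
··██░██··
··░░@░█··
··██░░█··
··██░░█··
··██░░█··
··██░░█··

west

·········
·········
··░░░░██·
··███░██·
··░░@░░█·
··███░░█·
··███░░█·
···██░░█·
···██░░█·

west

·········
·········
··░░░░░██
··████░██
··░░@░░░█
··████░░█
··████░░█
····██░░█
····██░░█

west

·········
·········
··░░░░░░█
··█████░█
··░░@░░░░
··█████░░
··█████░░
·····██░░
·····██░░

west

·········
·········
··░░░░░░░
··░█████░
··░░@░░░░
··░█████░
··░█████░
······██░
······██░

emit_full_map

░░░░░░░██
░█████░██
░░@░░░░░█
░█████░░█
░█████░░█
····██░░█
····██░░█

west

·········
·········
··░░░░░░░
··░░█████
··░░@░░░░
··░░█████
··░░█████
·······██
·······██

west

·········
·········
··░░░░░░░
··░░░████
··░░@░░░░
··░░░████
··┼░░████
········█
········█

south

·········
··░░░░░░░
··░░░████
··░░░░░░░
··░░@████
··┼░░████
··░████·█
········█
·········

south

··░░░░░░░
··░░░████
··░░░░░░░
··░░░████
··┼░@████
··░████·█
··░████·█
·········
·········

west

···░░░░░░
···░░░███
··░░░░░░░
··░░░░███
··░┼@░███
··░░████·
··░░████·
·········
·········

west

····░░░░░
····░░░██
··░░░░░░░
··░░░░░██
··░░@░░██
··█░░████
··█░░████
·········
·········

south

····░░░██
··░░░░░░░
··░░░░░██
··░░┼░░██
··█░@████
··█░░████
··█░░██··
·········
·········

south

··░░░░░░░
··░░░░░██
··░░┼░░██
··█░░████
··█░@████
··█░░██··
··█░░██··
·········
·········

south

··░░░░░██
··░░┼░░██
··█░░████
··█░░████
··█░@██··
··█░░██··
··█░░██··
·········
·········

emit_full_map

··░░░░░░░░░██
··░░░█████░██
░░░░░░░░░░░░█
░░░░░█████░░█
░░┼░░█████░░█
█░░████·██░░█
█░░████·██░░█
█░@██········
█░░██········
█░░██········

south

··░░┼░░██
··█░░████
··█░░████
··█░░██··
··█░@██··
··█░░██··
··█░┼░░··
·········
·········

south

··█░░████
··█░░████
··█░░██··
··█░░██··
··█░@██··
··█░┼░░··
··█░░░░··
·········
·········

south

··█░░████
··█░░██··
··█░░██··
··█░░██··
··█░@░░··
··█░░░░··
··░░░░░··
·········
·········

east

·█░░████·
·█░░██···
·█░░███··
·█░░███··
·█░┼@░░··
·█░░░░░··
·░░░░░░··
·········
·········

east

█░░████·█
█░░██····
█░░████··
█░░████··
█░┼░@░░··
█░░░░░░··
░░░░░░░··
·········
·········

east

░░████·██
░░██·····
░░█████··
░░█████··
░┼░░@░█··
░░░░░░█··
░░░░░░█··
·········
·········

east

░████·██░
░██······
░█████░··
░█████░··
┼░░░@█░··
░░░░░██··
░░░░░██··
·········
·········

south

░██······
░█████░··
░█████░··
┼░░░░█░··
░░░░@██··
░░░░░██··
··░░░██··
·········
·········

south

░█████░··
░█████░··
┼░░░░█░··
░░░░░██··
░░░░@██··
··░░░██··
··┼░░██··
·········
·········

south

░█████░··
┼░░░░█░··
░░░░░██··
░░░░░██··
··░░@██··
··┼░░██··
··░████··
·········
·········

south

┼░░░░█░··
░░░░░██··
░░░░░██··
··░░░██··
··┼░@██··
··░████··
··░████··
·········
·········

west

░┼░░░░█░·
░░░░░░██·
░░░░░░██·
··░░░░██·
··░┼@░██·
··█░████·
··█░████·
·········
·········

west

█░┼░░░░█░
█░░░░░░██
░░░░░░░██
··░░░░░██
··░░@░░██
··░█░████
··░█░████
·········
·········

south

█░░░░░░██
░░░░░░░██
··░░░░░██
··░░┼░░██
··░█@████
··░█░████
··░░░██··
·········
·········

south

░░░░░░░██
··░░░░░██
··░░┼░░██
··░█░████
··░█@████
··░░░██··
··█████··
·········
·········

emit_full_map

··░░░░░░░░░██
··░░░█████░██
░░░░░░░░░░░░█
░░░░░█████░░█
░░┼░░█████░░█
█░░████·██░░█
█░░████·██░░█
█░░██········
█░░█████░····
█░░█████░····
█░┼░░░░█░····
█░░░░░░██····
░░░░░░░██····
··░░░░░██····
··░░┼░░██····
··░█░████····
··░█@████····
··░░░██······
··█████······

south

··░░░░░██
··░░┼░░██
··░█░████
··░█░████
··░░@██··
··█████··
··█████··
·········
·········

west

···░░░░░█
···░░┼░░█
··░░█░███
··░░█░███
··░░@░██·
··░█████·
··░█████·
·········
·········

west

····░░░░░
····░░┼░░
··█░░█░██
··█░░█░██
··░░@░░██
··█░█████
··█░█████
·········
·········

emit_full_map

··░░░░░░░░░██
··░░░█████░██
░░░░░░░░░░░░█
░░░░░█████░░█
░░┼░░█████░░█
█░░████·██░░█
█░░████·██░░█
█░░██········
█░░█████░····
█░░█████░····
█░┼░░░░█░····
█░░░░░░██····
░░░░░░░██····
··░░░░░██····
··░░┼░░██····
█░░█░████····
█░░█░████····
░░@░░██······
█░█████······
█░█████······


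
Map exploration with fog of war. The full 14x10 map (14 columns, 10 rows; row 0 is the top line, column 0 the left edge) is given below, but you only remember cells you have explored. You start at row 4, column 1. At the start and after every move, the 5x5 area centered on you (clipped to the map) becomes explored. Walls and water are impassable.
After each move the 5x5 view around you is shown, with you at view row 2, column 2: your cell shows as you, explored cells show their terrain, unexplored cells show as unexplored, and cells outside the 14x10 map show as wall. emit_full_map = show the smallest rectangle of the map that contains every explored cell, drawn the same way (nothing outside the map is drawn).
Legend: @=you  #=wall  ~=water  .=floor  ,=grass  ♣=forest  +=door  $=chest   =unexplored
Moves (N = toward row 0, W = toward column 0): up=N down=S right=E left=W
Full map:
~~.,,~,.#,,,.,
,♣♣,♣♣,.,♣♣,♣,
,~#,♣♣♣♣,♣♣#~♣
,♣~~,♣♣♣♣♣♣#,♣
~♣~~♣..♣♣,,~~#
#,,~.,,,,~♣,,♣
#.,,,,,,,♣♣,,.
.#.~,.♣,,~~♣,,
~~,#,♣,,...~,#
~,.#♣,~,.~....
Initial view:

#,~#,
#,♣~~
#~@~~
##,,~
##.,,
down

#,♣~~
#~♣~~
##@,~
##.,,
#.#.~

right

,♣~~,
~♣~~♣
#,@~.
#.,,,
.#.~,

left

#,♣~~
#~♣~~
##@,~
##.,,
#.#.~

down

#~♣~~
##,,~
##@,,
#.#.~
#~~,#

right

~♣~~♣
#,,~.
#.@,,
.#.~,
~~,#,

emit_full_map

,~#, 
,♣~~,
~♣~~♣
#,,~.
#.@,,
.#.~,
~~,#,

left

#~♣~~
##,,~
##@,,
#.#.~
#~~,#

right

~♣~~♣
#,,~.
#.@,,
.#.~,
~~,#,

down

#,,~.
#.,,,
.#@~,
~~,#,
~,.#♣

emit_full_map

,~#, 
,♣~~,
~♣~~♣
#,,~.
#.,,,
.#@~,
~~,#,
~,.#♣


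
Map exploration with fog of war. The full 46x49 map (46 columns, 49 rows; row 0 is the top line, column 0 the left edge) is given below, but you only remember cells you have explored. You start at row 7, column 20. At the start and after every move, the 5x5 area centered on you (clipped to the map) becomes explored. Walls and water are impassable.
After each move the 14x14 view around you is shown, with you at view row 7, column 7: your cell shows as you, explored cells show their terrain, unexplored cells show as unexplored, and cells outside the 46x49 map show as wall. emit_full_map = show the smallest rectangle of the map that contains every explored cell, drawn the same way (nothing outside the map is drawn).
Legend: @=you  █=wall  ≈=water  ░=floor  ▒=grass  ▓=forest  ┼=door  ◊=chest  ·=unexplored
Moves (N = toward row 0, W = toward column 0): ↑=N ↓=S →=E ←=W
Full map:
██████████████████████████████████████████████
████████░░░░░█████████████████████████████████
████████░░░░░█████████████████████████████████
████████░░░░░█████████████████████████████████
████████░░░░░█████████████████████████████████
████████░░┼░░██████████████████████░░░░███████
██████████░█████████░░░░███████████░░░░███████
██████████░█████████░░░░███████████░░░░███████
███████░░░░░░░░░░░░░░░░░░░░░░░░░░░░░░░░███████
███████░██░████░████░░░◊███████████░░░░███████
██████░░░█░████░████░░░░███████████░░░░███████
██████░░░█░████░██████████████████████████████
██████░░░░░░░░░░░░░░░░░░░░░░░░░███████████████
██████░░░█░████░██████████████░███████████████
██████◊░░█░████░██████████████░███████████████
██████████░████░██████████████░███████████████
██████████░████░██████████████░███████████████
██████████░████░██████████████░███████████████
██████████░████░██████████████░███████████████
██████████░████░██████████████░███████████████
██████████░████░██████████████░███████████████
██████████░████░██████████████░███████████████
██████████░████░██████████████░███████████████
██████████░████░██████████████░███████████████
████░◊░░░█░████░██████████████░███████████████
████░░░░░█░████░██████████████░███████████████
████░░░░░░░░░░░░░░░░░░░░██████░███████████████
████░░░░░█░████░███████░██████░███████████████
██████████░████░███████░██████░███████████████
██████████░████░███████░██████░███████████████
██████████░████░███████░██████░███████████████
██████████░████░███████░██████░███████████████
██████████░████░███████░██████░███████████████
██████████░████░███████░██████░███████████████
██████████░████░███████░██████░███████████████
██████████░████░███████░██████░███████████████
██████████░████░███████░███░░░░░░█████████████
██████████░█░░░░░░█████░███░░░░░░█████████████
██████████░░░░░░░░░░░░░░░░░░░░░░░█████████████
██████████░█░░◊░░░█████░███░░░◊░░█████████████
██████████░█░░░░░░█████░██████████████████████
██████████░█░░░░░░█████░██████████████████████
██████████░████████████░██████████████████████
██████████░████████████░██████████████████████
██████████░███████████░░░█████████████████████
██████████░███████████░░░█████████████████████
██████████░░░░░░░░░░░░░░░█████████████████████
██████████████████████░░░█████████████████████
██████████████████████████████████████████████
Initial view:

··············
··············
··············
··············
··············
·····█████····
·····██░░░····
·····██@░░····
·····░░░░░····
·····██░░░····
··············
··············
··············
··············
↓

··············
··············
··············
··············
·····█████····
·····██░░░····
·····██░░░····
·····░░@░░····
·····██░░░····
·····██░░░····
··············
··············
··············
··············

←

··············
··············
··············
··············
······█████···
·····███░░░···
·····███░░░···
·····░░@░░░···
·····███░░░···
·····███░░░···
··············
··············
··············
··············

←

··············
··············
··············
··············
·······█████··
·····████░░░··
·····████░░░··
·····░░@░░░░··
·····████░░░··
·····████░░░··
··············
··············
··············
··············

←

··············
··············
··············
··············
········█████·
·····█████░░░·
·····█████░░░·
·····░░@░░░░░·
·····░████░░░·
·····░████░░░·
··············
··············
··············
··············

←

··············
··············
··············
··············
·········█████
·····██████░░░
·····██████░░░
·····░░@░░░░░░
·····█░████░░░
·····█░████░░░
··············
··············
··············
··············

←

··············
··············
··············
··············
··········████
·····███████░░
·····███████░░
·····░░@░░░░░░
·····██░████░░
·····██░████░░
··············
··············
··············
··············

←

··············
··············
··············
··············
···········███
·····████████░
·····████████░
·····░░@░░░░░░
·····███░████░
·····███░████░
··············
··············
··············
··············

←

··············
··············
··············
··············
············██
·····█████████
·····█████████
·····░░@░░░░░░
·····████░████
·····████░████
··············
··············
··············
··············

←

··············
··············
··············
··············
·············█
·····░████████
·····░████████
·····░░@░░░░░░
·····░████░███
·····░████░███
··············
··············
··············
··············

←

··············
··············
··············
··············
··············
·····█░███████
·····█░███████
·····░░@░░░░░░
·····█░████░██
·····█░████░██
··············
··············
··············
··············

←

··············
··············
··············
··············
··············
·····██░██████
·····██░██████
·····░░@░░░░░░
·····██░████░█
·····░█░████░█
··············
··············
··············
··············

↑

··············
··············
··············
··············
··············
·····░░┼░░····
·····██░██████
·····██@██████
·····░░░░░░░░░
·····██░████░█
·····░█░████░█
··············
··············
··············

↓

··············
··············
··············
··············
·····░░┼░░····
·····██░██████
·····██░██████
·····░░@░░░░░░
·····██░████░█
·····░█░████░█
··············
··············
··············
··············

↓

··············
··············
··············
·····░░┼░░····
·····██░██████
·····██░██████
·····░░░░░░░░░
·····██@████░█
·····░█░████░█
·····░█░██····
··············
··············
··············
··············

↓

··············
··············
·····░░┼░░····
·····██░██████
·····██░██████
·····░░░░░░░░░
·····██░████░█
·····░█@████░█
·····░█░██····
·····░░░░░····
··············
··············
··············
··············

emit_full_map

░░┼░░·····█████
██░█████████░░░
██░█████████░░░
░░░░░░░░░░░░░░░
██░████░████░░░
░█@████░████░░░
░█░██··········
░░░░░··········
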